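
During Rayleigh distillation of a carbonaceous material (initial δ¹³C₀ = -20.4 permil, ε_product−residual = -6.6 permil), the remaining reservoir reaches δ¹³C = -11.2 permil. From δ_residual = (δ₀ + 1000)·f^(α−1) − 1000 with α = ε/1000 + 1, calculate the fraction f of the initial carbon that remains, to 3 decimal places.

0.243

α − 1 = ε/1000 = -0.0066
(δ_res + 1000)/(δ₀ + 1000) = (-11.2 + 1000)/(-20.4 + 1000) = 988.8/979.6 = 1.009392
f = 1.009392^(1/-0.0066) = exp(ln(1.009392)/-0.0066) = exp(0.00935/-0.0066)
f = exp(-1.4163) = 0.2426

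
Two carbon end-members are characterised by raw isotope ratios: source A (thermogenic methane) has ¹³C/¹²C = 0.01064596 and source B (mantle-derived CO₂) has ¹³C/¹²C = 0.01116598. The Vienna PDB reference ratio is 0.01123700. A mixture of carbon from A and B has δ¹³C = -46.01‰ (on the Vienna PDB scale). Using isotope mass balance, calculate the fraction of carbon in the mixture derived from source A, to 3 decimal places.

δ_A = (0.01064596/0.01123700 − 1)×1000 = (0.947402 − 1)×1000 = -52.598‰
δ_B = (0.01116598/0.01123700 − 1)×1000 = (0.993680 − 1)×1000 = -6.320‰
f_A = (δ_mix − δ_B)/(δ_A − δ_B) = (-46.01 − (-6.320))/(-52.598 − (-6.320))
f_A = -39.690 / -46.277 = 0.8576

0.858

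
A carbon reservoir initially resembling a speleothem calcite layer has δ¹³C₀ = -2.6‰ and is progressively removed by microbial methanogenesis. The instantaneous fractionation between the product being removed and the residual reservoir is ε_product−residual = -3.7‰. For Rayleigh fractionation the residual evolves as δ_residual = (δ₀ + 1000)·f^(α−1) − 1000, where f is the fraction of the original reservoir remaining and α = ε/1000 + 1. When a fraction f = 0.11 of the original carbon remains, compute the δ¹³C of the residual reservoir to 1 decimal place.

5.6‰

Rayleigh residual: δ_res = (δ₀ + 1000)·f^(α−1) − 1000
α = ε/1000 + 1 = 0.99630, so α − 1 = -0.00370
f^(α−1) = 0.11^(-0.00370) = 1.008200
δ_res = (-2.6 + 1000) × 1.008200 − 1000 = 1005.579 − 1000 = 5.58‰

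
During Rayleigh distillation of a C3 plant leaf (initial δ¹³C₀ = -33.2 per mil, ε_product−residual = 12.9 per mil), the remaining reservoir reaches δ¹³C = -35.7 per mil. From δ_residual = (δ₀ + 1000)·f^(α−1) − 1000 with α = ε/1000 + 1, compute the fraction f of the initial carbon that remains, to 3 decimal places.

0.818

α − 1 = ε/1000 = 0.0129
(δ_res + 1000)/(δ₀ + 1000) = (-35.7 + 1000)/(-33.2 + 1000) = 964.3/966.8 = 0.997414
f = 0.997414^(1/0.0129) = exp(ln(0.997414)/0.0129) = exp(-0.00259/0.0129)
f = exp(-0.2007) = 0.8181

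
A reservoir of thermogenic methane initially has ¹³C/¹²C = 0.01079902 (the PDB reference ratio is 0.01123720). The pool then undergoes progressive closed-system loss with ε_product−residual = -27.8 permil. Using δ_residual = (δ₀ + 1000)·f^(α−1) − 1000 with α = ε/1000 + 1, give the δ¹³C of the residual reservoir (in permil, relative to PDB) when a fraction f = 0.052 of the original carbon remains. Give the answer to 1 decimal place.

43.3 permil

δ₀ = (0.01079902/0.01123720 − 1)×1000 = (0.961006 − 1)×1000 = -38.994 permil
α − 1 = ε/1000 = -0.0278
f^(α−1) = 0.052^(-0.0278) = 1.085663
δ_res = (-38.994 + 1000) × 1.085663 − 1000 = 1043.329 − 1000 = 43.33 permil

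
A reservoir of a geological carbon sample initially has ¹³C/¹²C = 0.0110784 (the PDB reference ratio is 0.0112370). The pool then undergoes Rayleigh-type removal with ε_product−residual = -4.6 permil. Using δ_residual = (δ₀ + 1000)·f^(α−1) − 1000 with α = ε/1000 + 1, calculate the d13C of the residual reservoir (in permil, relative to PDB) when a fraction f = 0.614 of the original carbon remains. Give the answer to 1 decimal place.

-11.9 permil

δ₀ = (0.0110784/0.0112370 − 1)×1000 = (0.985886 − 1)×1000 = -14.114 permil
α − 1 = ε/1000 = -0.0046
f^(α−1) = 0.614^(-0.0046) = 1.002246
δ_res = (-14.114 + 1000) × 1.002246 − 1000 = 988.100 − 1000 = -11.90 permil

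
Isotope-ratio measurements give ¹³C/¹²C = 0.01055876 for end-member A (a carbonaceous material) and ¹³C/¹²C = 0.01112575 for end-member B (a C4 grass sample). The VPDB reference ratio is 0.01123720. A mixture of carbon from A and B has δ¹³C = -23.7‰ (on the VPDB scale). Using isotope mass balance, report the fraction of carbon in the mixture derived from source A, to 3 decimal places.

0.273

δ_A = (0.01055876/0.01123720 − 1)×1000 = (0.939626 − 1)×1000 = -60.374‰
δ_B = (0.01112575/0.01123720 − 1)×1000 = (0.990082 − 1)×1000 = -9.918‰
f_A = (δ_mix − δ_B)/(δ_A − δ_B) = (-23.7 − (-9.918))/(-60.374 − (-9.918))
f_A = -13.782 / -50.457 = 0.2731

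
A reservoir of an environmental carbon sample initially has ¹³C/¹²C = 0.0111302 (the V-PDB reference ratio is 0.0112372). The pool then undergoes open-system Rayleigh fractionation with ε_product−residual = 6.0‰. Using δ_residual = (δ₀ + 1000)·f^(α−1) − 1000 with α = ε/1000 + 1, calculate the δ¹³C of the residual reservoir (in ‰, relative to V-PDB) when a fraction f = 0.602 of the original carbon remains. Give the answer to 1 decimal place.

-12.5‰

δ₀ = (0.0111302/0.0112372 − 1)×1000 = (0.990478 − 1)×1000 = -9.522‰
α − 1 = ε/1000 = 0.0060
f^(α−1) = 0.602^(0.0060) = 0.996960
δ_res = (-9.522 + 1000) × 0.996960 − 1000 = 987.467 − 1000 = -12.53‰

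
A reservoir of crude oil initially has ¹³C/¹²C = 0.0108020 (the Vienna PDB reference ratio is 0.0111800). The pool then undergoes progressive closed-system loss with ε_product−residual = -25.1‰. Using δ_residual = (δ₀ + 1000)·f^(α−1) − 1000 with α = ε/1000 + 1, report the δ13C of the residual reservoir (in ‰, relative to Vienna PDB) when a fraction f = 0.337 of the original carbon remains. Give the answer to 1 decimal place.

-7.1‰

δ₀ = (0.0108020/0.0111800 − 1)×1000 = (0.966190 − 1)×1000 = -33.810‰
α − 1 = ε/1000 = -0.0251
f^(α−1) = 0.337^(-0.0251) = 1.027677
δ_res = (-33.810 + 1000) × 1.027677 − 1000 = 992.931 − 1000 = -7.07‰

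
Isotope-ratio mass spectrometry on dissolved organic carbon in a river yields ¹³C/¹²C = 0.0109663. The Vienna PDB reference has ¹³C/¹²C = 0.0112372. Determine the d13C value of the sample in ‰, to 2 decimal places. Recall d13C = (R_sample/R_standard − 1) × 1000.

-24.11‰

d13C = (R_sample / R_standard − 1) × 1000
R_sample / R_standard = 0.0109663 / 0.0112372 = 0.975893
d13C = (0.975893 − 1) × 1000 = -24.107‰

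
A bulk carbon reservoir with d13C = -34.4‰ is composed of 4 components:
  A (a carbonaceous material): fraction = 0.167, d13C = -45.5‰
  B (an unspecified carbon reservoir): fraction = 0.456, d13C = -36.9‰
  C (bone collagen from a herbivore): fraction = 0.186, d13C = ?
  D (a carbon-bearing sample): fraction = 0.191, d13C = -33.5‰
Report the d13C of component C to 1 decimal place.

-19.2‰

Isotope mass balance: δ_bulk = Σ fᵢ·δᵢ.
-34.4 = 0.167×(-45.5) + 0.456×(-36.9) + 0.186×δ_C + 0.191×(-33.5)
0.186·δ_C = -34.4 − (-30.823) = -3.577
δ_C = -3.577 / 0.186 = -19.23‰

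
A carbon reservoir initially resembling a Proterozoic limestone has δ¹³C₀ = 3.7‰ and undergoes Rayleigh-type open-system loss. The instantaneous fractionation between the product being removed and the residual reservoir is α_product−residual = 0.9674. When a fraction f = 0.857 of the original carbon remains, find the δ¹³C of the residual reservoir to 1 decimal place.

8.8‰

Rayleigh residual: δ_res = (δ₀ + 1000)·f^(α−1) − 1000
α − 1 = -0.03260
f^(α−1) = 0.857^(-0.03260) = 1.005043
δ_res = (3.7 + 1000) × 1.005043 − 1000 = 1008.762 − 1000 = 8.76‰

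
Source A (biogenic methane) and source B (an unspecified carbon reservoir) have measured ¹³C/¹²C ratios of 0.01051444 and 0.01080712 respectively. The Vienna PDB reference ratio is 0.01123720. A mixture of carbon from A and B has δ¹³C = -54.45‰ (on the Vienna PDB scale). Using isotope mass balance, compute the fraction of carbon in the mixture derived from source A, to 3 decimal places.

δ_A = (0.01051444/0.01123720 − 1)×1000 = (0.935681 − 1)×1000 = -64.319‰
δ_B = (0.01080712/0.01123720 − 1)×1000 = (0.961727 − 1)×1000 = -38.273‰
f_A = (δ_mix − δ_B)/(δ_A − δ_B) = (-54.45 − (-38.273))/(-64.319 − (-38.273))
f_A = -16.177 / -26.046 = 0.6211

0.621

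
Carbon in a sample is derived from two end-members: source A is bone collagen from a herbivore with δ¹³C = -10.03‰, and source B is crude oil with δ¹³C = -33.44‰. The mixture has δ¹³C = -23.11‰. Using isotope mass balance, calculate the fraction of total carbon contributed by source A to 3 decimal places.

0.441

δ_mix = f_A·δ_A + (1 − f_A)·δ_B  ⇒  f_A = (δ_mix − δ_B)/(δ_A − δ_B)
f_A = (-23.11 − (-33.44)) / (-10.03 − (-33.44))
f_A = 10.33 / 23.41 = 0.4413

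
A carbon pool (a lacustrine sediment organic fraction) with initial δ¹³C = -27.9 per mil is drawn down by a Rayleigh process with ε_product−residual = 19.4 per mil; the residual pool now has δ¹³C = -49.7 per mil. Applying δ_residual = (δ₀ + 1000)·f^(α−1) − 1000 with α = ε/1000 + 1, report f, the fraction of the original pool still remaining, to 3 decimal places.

0.311

α − 1 = ε/1000 = 0.0194
(δ_res + 1000)/(δ₀ + 1000) = (-49.7 + 1000)/(-27.9 + 1000) = 950.3/972.1 = 0.977574
f = 0.977574^(1/0.0194) = exp(ln(0.977574)/0.0194) = exp(-0.02268/0.0194)
f = exp(-1.1691) = 0.3106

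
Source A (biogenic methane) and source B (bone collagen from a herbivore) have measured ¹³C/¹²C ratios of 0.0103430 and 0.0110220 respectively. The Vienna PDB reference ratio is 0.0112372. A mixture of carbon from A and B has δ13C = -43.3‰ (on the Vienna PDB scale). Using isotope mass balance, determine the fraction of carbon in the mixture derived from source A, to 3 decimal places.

δ_A = (0.0103430/0.0112372 − 1)×1000 = (0.920425 − 1)×1000 = -79.575‰
δ_B = (0.0110220/0.0112372 − 1)×1000 = (0.980849 − 1)×1000 = -19.151‰
f_A = (δ_mix − δ_B)/(δ_A − δ_B) = (-43.3 − (-19.151))/(-79.575 − (-19.151))
f_A = -24.149 / -60.424 = 0.3997

0.400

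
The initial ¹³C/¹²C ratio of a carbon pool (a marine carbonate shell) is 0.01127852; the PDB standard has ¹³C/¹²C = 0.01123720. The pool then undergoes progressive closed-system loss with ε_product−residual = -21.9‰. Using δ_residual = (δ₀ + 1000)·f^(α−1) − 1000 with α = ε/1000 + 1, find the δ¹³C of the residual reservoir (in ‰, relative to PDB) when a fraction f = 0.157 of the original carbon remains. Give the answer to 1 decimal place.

δ₀ = (0.01127852/0.01123720 − 1)×1000 = (1.003677 − 1)×1000 = 3.677‰
α − 1 = ε/1000 = -0.0219
f^(α−1) = 0.157^(-0.0219) = 1.041381
δ_res = (3.677 + 1000) × 1.041381 − 1000 = 1045.211 − 1000 = 45.21‰

45.2‰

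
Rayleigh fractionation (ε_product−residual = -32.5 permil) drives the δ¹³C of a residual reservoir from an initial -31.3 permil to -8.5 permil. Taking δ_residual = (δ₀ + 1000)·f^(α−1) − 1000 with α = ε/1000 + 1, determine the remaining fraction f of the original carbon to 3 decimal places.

0.489

α − 1 = ε/1000 = -0.0325
(δ_res + 1000)/(δ₀ + 1000) = (-8.5 + 1000)/(-31.3 + 1000) = 991.5/968.7 = 1.023537
f = 1.023537^(1/-0.0325) = exp(ln(1.023537)/-0.0325) = exp(0.02326/-0.0325)
f = exp(-0.7158) = 0.4888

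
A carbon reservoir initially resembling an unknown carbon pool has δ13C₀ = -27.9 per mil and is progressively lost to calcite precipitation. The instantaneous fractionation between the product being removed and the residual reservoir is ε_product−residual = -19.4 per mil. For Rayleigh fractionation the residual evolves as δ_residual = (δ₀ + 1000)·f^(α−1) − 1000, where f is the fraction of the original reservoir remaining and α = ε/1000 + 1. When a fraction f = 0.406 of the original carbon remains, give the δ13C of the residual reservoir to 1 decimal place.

-10.8 per mil

Rayleigh residual: δ_res = (δ₀ + 1000)·f^(α−1) − 1000
α = ε/1000 + 1 = 0.98060, so α − 1 = -0.01940
f^(α−1) = 0.406^(-0.01940) = 1.017641
δ_res = (-27.9 + 1000) × 1.017641 − 1000 = 989.249 − 1000 = -10.75 per mil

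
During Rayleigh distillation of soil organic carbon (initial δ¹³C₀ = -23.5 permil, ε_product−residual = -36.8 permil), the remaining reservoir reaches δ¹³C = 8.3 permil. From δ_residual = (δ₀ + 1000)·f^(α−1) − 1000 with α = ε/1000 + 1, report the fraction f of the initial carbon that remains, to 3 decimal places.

0.419

α − 1 = ε/1000 = -0.0368
(δ_res + 1000)/(δ₀ + 1000) = (8.3 + 1000)/(-23.5 + 1000) = 1008.3/976.5 = 1.032565
f = 1.032565^(1/-0.0368) = exp(ln(1.032565)/-0.0368) = exp(0.03205/-0.0368)
f = exp(-0.8708) = 0.4186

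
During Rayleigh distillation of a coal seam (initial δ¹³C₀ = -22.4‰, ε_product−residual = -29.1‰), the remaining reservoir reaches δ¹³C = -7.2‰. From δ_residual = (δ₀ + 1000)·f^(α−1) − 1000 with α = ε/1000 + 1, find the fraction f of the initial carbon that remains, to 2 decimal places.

0.59

α − 1 = ε/1000 = -0.0291
(δ_res + 1000)/(δ₀ + 1000) = (-7.2 + 1000)/(-22.4 + 1000) = 992.8/977.6 = 1.015548
f = 1.015548^(1/-0.0291) = exp(ln(1.015548)/-0.0291) = exp(0.01543/-0.0291)
f = exp(-0.5302) = 0.5885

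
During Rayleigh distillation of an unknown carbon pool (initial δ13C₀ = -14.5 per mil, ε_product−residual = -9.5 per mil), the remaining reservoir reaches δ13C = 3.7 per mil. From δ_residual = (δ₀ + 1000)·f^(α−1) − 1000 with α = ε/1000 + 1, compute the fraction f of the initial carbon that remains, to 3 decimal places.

0.146

α − 1 = ε/1000 = -0.0095
(δ_res + 1000)/(δ₀ + 1000) = (3.7 + 1000)/(-14.5 + 1000) = 1003.7/985.5 = 1.018468
f = 1.018468^(1/-0.0095) = exp(ln(1.018468)/-0.0095) = exp(0.01830/-0.0095)
f = exp(-1.9262) = 0.1457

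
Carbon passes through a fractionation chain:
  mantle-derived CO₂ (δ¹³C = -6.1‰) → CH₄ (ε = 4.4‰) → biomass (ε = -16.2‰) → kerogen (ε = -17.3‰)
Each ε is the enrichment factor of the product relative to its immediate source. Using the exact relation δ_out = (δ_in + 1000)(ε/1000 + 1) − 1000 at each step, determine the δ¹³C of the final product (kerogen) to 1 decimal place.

step 1: δ = (-6.10 + 1000)·(4.4/1000 + 1) − 1000 = -1.73‰
step 2: δ = (-1.73 + 1000)·(-16.2/1000 + 1) − 1000 = -17.90‰
step 3: δ = (-17.90 + 1000)·(-17.3/1000 + 1) − 1000 = -34.89‰

-34.9‰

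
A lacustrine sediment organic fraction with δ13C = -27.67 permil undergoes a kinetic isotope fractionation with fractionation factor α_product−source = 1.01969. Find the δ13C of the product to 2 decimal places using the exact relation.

δ_product = (δ_source + 1000)·α − 1000
δ_product = (-27.67 + 1000) × 1.01969 − 1000
δ_product = 991.475 − 1000 = -8.525 permil

-8.52 permil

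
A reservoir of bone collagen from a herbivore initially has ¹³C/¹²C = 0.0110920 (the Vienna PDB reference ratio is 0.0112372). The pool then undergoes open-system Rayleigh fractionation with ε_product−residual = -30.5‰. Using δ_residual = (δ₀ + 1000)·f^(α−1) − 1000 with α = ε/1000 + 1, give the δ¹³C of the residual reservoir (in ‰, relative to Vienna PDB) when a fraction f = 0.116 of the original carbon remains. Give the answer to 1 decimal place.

54.1‰

δ₀ = (0.0110920/0.0112372 − 1)×1000 = (0.987079 − 1)×1000 = -12.921‰
α − 1 = ε/1000 = -0.0305
f^(α−1) = 0.116^(-0.0305) = 1.067908
δ_res = (-12.921 + 1000) × 1.067908 − 1000 = 1054.110 − 1000 = 54.11‰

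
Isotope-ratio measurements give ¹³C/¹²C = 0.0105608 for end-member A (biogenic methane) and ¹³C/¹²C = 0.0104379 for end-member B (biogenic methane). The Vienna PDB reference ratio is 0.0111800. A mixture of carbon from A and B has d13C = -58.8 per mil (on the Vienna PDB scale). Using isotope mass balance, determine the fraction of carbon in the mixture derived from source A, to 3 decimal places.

δ_A = (0.0105608/0.0111800 − 1)×1000 = (0.944615 − 1)×1000 = -55.385 per mil
δ_B = (0.0104379/0.0111800 − 1)×1000 = (0.933623 − 1)×1000 = -66.377 per mil
f_A = (δ_mix − δ_B)/(δ_A − δ_B) = (-58.8 − (-66.377))/(-55.385 − (-66.377))
f_A = 7.577 / 10.993 = 0.6893

0.689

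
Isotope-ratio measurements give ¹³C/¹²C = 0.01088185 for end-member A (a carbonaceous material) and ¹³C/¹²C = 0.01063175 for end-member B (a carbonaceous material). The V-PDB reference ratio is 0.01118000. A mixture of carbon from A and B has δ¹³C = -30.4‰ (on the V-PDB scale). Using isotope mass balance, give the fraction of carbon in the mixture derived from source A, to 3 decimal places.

δ_A = (0.01088185/0.01118000 − 1)×1000 = (0.973332 − 1)×1000 = -26.668‰
δ_B = (0.01063175/0.01118000 − 1)×1000 = (0.950962 − 1)×1000 = -49.038‰
f_A = (δ_mix − δ_B)/(δ_A − δ_B) = (-30.4 − (-49.038))/(-26.668 − (-49.038))
f_A = 18.638 / 22.370 = 0.8332

0.833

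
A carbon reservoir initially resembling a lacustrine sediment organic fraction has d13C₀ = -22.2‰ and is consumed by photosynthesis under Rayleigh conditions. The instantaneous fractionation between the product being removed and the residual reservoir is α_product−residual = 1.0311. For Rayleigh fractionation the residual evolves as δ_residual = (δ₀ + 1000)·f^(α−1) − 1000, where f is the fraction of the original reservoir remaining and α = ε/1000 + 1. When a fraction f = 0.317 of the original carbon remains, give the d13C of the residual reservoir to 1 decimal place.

-56.5‰

Rayleigh residual: δ_res = (δ₀ + 1000)·f^(α−1) − 1000
α − 1 = 0.03110
f^(α−1) = 0.317^(0.03110) = 0.964901
δ_res = (-22.2 + 1000) × 0.964901 − 1000 = 943.481 − 1000 = -56.52‰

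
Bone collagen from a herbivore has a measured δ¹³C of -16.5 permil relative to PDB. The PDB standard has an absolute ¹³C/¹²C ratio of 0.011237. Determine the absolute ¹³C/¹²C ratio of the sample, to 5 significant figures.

R_sample = R_standard × (δ¹³C/1000 + 1)
R_sample = 0.011237 × (-16.5/1000 + 1) = 0.011237 × 0.983500
R_sample = 0.0110516

0.011052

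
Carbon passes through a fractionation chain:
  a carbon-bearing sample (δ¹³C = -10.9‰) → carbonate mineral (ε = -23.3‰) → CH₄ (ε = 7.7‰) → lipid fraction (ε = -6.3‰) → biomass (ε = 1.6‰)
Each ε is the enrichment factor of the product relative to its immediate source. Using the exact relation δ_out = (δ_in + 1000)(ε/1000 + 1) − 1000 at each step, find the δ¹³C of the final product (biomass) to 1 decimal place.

-31.1‰

step 1: δ = (-10.90 + 1000)·(-23.3/1000 + 1) − 1000 = -33.95‰
step 2: δ = (-33.95 + 1000)·(7.7/1000 + 1) − 1000 = -26.51‰
step 3: δ = (-26.51 + 1000)·(-6.3/1000 + 1) − 1000 = -32.64‰
step 4: δ = (-32.64 + 1000)·(1.6/1000 + 1) − 1000 = -31.09‰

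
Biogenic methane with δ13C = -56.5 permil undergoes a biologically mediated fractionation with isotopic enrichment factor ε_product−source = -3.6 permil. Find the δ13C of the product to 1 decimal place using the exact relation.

Exactly, δ_product = (δ_source + 1000)·(ε/1000 + 1) − 1000.
δ_product = (-56.5 + 1000) × (-3.6/1000 + 1) − 1000
δ_product = -59.90 permil

-59.9 permil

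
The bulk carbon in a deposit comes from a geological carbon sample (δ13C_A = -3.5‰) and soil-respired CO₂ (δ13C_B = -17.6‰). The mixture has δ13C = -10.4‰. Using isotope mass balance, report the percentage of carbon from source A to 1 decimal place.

51.1%

δ_mix = f_A·δ_A + (1 − f_A)·δ_B  ⇒  f_A = (δ_mix − δ_B)/(δ_A − δ_B)
f_A = (-10.4 − (-17.6)) / (-3.5 − (-17.6))
f_A = 7.2 / 14.1 = 0.5106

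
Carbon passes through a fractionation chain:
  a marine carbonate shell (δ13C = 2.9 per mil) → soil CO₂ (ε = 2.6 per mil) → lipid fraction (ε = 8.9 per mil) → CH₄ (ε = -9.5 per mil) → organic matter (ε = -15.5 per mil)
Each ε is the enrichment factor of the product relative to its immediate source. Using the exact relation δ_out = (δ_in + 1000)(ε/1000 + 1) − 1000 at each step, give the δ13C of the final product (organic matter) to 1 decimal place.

-10.8 per mil

step 1: δ = (2.90 + 1000)·(2.6/1000 + 1) − 1000 = 5.51 per mil
step 2: δ = (5.51 + 1000)·(8.9/1000 + 1) − 1000 = 14.46 per mil
step 3: δ = (14.46 + 1000)·(-9.5/1000 + 1) − 1000 = 4.82 per mil
step 4: δ = (4.82 + 1000)·(-15.5/1000 + 1) − 1000 = -10.76 per mil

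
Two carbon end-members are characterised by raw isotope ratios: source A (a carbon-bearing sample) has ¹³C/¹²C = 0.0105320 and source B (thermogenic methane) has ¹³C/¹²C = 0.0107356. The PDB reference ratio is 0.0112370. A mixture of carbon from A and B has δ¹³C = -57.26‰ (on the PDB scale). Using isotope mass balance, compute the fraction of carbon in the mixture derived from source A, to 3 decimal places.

0.698

δ_A = (0.0105320/0.0112370 − 1)×1000 = (0.937261 − 1)×1000 = -62.739‰
δ_B = (0.0107356/0.0112370 − 1)×1000 = (0.955380 − 1)×1000 = -44.620‰
f_A = (δ_mix − δ_B)/(δ_A − δ_B) = (-57.26 − (-44.620))/(-62.739 − (-44.620))
f_A = -12.640 / -18.119 = 0.6976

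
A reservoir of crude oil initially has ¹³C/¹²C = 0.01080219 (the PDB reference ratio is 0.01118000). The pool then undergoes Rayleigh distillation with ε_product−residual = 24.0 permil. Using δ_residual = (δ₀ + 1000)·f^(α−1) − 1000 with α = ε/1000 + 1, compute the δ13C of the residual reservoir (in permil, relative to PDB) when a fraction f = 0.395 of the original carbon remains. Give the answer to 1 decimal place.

-55.1 permil

δ₀ = (0.01080219/0.01118000 − 1)×1000 = (0.966207 − 1)×1000 = -33.793 permil
α − 1 = ε/1000 = 0.0240
f^(α−1) = 0.395^(0.0240) = 0.977954
δ_res = (-33.793 + 1000) × 0.977954 − 1000 = 944.905 − 1000 = -55.09 permil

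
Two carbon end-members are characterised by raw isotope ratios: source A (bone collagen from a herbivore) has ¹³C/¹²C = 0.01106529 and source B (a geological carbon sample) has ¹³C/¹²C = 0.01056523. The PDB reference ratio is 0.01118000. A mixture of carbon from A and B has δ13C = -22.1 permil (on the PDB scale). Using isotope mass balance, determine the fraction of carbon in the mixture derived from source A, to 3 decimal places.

0.735

δ_A = (0.01106529/0.01118000 − 1)×1000 = (0.989740 − 1)×1000 = -10.260 permil
δ_B = (0.01056523/0.01118000 − 1)×1000 = (0.945012 − 1)×1000 = -54.988 permil
f_A = (δ_mix − δ_B)/(δ_A − δ_B) = (-22.1 − (-54.988))/(-10.260 − (-54.988))
f_A = 32.888 / 44.728 = 0.7353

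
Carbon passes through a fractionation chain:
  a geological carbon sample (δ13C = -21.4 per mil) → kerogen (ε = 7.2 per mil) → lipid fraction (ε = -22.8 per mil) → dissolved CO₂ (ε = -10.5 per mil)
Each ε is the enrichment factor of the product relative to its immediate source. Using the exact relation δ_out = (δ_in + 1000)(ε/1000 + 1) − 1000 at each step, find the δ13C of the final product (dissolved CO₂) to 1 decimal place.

step 1: δ = (-21.40 + 1000)·(7.2/1000 + 1) − 1000 = -14.35 per mil
step 2: δ = (-14.35 + 1000)·(-22.8/1000 + 1) − 1000 = -36.83 per mil
step 3: δ = (-36.83 + 1000)·(-10.5/1000 + 1) − 1000 = -46.94 per mil

-46.9 per mil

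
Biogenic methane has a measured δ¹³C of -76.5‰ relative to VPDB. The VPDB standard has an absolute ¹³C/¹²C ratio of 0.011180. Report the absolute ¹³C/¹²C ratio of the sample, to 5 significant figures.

0.010325

R_sample = R_standard × (δ¹³C/1000 + 1)
R_sample = 0.011180 × (-76.5/1000 + 1) = 0.011180 × 0.923500
R_sample = 0.0103247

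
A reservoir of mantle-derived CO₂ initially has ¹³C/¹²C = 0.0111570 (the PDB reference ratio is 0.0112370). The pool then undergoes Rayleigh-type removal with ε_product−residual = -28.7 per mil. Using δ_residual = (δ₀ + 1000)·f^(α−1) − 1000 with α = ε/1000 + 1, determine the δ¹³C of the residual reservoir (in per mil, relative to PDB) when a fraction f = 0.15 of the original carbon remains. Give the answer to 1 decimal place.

δ₀ = (0.0111570/0.0112370 − 1)×1000 = (0.992881 − 1)×1000 = -7.119 per mil
α − 1 = ε/1000 = -0.0287
f^(α−1) = 0.15^(-0.0287) = 1.055957
δ_res = (-7.119 + 1000) × 1.055957 − 1000 = 1048.439 − 1000 = 48.44 per mil

48.4 per mil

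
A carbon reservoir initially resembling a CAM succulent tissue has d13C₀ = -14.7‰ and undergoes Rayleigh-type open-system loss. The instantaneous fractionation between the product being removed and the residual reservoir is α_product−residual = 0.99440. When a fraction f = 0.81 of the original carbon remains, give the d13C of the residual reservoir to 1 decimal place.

-13.5‰

Rayleigh residual: δ_res = (δ₀ + 1000)·f^(α−1) − 1000
α − 1 = -0.00560
f^(α−1) = 0.81^(-0.00560) = 1.001181
δ_res = (-14.7 + 1000) × 1.001181 − 1000 = 986.463 − 1000 = -13.54‰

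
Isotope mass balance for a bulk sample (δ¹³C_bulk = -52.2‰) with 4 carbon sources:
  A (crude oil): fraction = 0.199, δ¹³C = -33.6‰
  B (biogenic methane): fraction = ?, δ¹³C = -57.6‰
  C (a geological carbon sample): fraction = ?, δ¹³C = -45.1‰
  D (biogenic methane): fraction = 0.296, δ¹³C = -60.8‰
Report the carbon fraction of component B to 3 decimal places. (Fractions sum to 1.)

Let f_B and f_C be the unknown fractions; fractions sum to 1 so f_B + f_C = 0.505.
Mass balance: Σ fᵢ·δᵢ = δ_bulk ⇒ f_B·(-57.6) + f_C·(-45.1) = -52.2 − (-24.683) = -27.517
Substitute f_C = 0.505 − f_B:
f_B·(-57.6 − -45.1) = -27.517 − 0.505×(-45.1) = -4.741
f_B = -4.741 / -12.5 = 0.3793

0.379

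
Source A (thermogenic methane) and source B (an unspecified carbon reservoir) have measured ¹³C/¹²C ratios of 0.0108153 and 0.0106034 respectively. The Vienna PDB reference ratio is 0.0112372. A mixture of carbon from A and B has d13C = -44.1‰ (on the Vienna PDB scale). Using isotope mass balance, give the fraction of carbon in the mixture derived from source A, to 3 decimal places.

0.652

δ_A = (0.0108153/0.0112372 − 1)×1000 = (0.962455 − 1)×1000 = -37.545‰
δ_B = (0.0106034/0.0112372 − 1)×1000 = (0.943598 − 1)×1000 = -56.402‰
f_A = (δ_mix − δ_B)/(δ_A − δ_B) = (-44.1 − (-56.402))/(-37.545 − (-56.402))
f_A = 12.302 / 18.857 = 0.6524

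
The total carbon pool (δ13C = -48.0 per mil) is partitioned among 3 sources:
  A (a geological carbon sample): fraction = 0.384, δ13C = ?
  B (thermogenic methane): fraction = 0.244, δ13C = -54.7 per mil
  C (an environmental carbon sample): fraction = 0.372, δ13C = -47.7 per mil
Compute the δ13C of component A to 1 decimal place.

-44.0 per mil

Isotope mass balance: δ_bulk = Σ fᵢ·δᵢ.
-48.0 = 0.384×δ_A + 0.244×(-54.7) + 0.372×(-47.7)
0.384·δ_A = -48.0 − (-31.091) = -16.909
δ_A = -16.909 / 0.384 = -44.03 per mil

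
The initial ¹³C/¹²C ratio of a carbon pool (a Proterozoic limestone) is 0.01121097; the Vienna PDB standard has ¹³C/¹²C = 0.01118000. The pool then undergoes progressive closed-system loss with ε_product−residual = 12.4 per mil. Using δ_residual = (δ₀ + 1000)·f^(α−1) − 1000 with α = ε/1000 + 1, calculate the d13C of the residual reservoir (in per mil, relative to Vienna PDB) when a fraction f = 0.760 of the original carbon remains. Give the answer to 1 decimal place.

-0.6 per mil

δ₀ = (0.01121097/0.01118000 − 1)×1000 = (1.002770 − 1)×1000 = 2.770 per mil
α − 1 = ε/1000 = 0.0124
f^(α−1) = 0.760^(0.0124) = 0.996603
δ_res = (2.770 + 1000) × 0.996603 − 1000 = 999.363 − 1000 = -0.64 per mil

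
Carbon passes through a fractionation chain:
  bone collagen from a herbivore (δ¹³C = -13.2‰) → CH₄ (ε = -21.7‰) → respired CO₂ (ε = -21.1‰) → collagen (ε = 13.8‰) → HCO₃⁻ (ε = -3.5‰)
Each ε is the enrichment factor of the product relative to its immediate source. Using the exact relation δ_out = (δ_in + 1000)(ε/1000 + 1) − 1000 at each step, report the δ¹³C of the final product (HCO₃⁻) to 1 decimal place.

-45.3‰

step 1: δ = (-13.20 + 1000)·(-21.7/1000 + 1) − 1000 = -34.61‰
step 2: δ = (-34.61 + 1000)·(-21.1/1000 + 1) − 1000 = -54.98‰
step 3: δ = (-54.98 + 1000)·(13.8/1000 + 1) − 1000 = -41.94‰
step 4: δ = (-41.94 + 1000)·(-3.5/1000 + 1) − 1000 = -45.30‰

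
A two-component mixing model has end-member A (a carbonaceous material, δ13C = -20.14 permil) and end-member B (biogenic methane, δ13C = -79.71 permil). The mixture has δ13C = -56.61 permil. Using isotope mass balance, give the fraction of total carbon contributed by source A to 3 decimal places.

0.388

δ_mix = f_A·δ_A + (1 − f_A)·δ_B  ⇒  f_A = (δ_mix − δ_B)/(δ_A − δ_B)
f_A = (-56.61 − (-79.71)) / (-20.14 − (-79.71))
f_A = 23.10 / 59.57 = 0.3878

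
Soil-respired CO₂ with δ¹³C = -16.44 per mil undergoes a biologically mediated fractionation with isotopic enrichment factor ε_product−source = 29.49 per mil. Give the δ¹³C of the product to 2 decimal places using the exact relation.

12.57 per mil

Exactly, δ_product = (δ_source + 1000)·(ε/1000 + 1) − 1000.
δ_product = (-16.44 + 1000) × (29.49/1000 + 1) − 1000
δ_product = 12.565 per mil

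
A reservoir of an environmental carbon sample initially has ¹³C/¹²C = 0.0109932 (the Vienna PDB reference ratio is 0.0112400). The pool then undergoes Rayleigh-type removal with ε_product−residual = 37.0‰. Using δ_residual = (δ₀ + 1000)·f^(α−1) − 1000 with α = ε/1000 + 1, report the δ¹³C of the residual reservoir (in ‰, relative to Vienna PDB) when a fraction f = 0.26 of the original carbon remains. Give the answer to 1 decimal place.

-69.5‰

δ₀ = (0.0109932/0.0112400 − 1)×1000 = (0.978043 − 1)×1000 = -21.957‰
α − 1 = ε/1000 = 0.0370
f^(α−1) = 0.26^(0.0370) = 0.951380
δ_res = (-21.957 + 1000) × 0.951380 − 1000 = 930.490 − 1000 = -69.51‰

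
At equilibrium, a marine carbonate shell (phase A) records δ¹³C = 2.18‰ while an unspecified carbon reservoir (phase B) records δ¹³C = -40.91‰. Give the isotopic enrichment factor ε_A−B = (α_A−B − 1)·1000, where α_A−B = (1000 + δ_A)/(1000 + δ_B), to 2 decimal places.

44.93‰

α_A−B = (1000 + 2.18) / (1000 + -40.91) = 1002.18 / 959.09 = 1.044928
ε_A−B = (1.044928 − 1) × 1000 = 44.928‰
(The approximation ε ≈ δ_A − δ_B would give 43.09‰.)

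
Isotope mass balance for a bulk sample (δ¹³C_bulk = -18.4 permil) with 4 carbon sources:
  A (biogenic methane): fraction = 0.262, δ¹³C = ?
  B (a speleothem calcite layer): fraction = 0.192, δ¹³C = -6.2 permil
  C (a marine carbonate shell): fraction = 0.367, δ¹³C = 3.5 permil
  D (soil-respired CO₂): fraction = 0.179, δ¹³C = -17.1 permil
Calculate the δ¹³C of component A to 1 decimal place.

-58.9 permil

Isotope mass balance: δ_bulk = Σ fᵢ·δᵢ.
-18.4 = 0.262×δ_A + 0.192×(-6.2) + 0.367×(3.5) + 0.179×(-17.1)
0.262·δ_A = -18.4 − (-2.967) = -15.433
δ_A = -15.433 / 0.262 = -58.91 permil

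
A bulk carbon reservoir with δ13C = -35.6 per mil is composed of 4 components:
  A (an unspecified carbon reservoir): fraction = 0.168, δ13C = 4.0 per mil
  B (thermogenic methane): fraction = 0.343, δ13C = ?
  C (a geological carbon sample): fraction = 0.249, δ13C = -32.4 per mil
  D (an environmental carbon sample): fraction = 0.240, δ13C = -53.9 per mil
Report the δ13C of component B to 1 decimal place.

-44.5 per mil

Isotope mass balance: δ_bulk = Σ fᵢ·δᵢ.
-35.6 = 0.168×(4.0) + 0.343×δ_B + 0.249×(-32.4) + 0.240×(-53.9)
0.343·δ_B = -35.6 − (-20.332) = -15.268
δ_B = -15.268 / 0.343 = -44.51 per mil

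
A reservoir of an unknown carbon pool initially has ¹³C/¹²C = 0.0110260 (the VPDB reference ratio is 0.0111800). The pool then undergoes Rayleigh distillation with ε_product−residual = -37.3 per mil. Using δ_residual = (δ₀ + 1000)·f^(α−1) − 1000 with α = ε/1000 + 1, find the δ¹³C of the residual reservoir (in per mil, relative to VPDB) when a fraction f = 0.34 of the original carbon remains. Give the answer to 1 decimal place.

26.7 per mil

δ₀ = (0.0110260/0.0111800 − 1)×1000 = (0.986225 − 1)×1000 = -13.775 per mil
α − 1 = ε/1000 = -0.0373
f^(α−1) = 0.34^(-0.0373) = 1.041060
δ_res = (-13.775 + 1000) × 1.041060 − 1000 = 1026.720 − 1000 = 26.72 per mil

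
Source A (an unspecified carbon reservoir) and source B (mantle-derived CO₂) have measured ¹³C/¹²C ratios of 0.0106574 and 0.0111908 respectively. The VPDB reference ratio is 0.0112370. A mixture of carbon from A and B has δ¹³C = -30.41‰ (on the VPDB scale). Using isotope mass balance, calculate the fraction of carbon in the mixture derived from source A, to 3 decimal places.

δ_A = (0.0106574/0.0112370 − 1)×1000 = (0.948420 − 1)×1000 = -51.580‰
δ_B = (0.0111908/0.0112370 − 1)×1000 = (0.995889 − 1)×1000 = -4.111‰
f_A = (δ_mix − δ_B)/(δ_A − δ_B) = (-30.41 − (-4.111))/(-51.580 − (-4.111))
f_A = -26.299 / -47.468 = 0.5540

0.554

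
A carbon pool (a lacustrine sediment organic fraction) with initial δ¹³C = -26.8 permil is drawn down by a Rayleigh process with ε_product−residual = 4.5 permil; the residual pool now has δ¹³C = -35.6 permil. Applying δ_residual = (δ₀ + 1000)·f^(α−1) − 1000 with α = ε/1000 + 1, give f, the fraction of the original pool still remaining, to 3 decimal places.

0.133

α − 1 = ε/1000 = 0.0045
(δ_res + 1000)/(δ₀ + 1000) = (-35.6 + 1000)/(-26.8 + 1000) = 964.4/973.2 = 0.990958
f = 0.990958^(1/0.0045) = exp(ln(0.990958)/0.0045) = exp(-0.00908/0.0045)
f = exp(-2.0185) = 0.1328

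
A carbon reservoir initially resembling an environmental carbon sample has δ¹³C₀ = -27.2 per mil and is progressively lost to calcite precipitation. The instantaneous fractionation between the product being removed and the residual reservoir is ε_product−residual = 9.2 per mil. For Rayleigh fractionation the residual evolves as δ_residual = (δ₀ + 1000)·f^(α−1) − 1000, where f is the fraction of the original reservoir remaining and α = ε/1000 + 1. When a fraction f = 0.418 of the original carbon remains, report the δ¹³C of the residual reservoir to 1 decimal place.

Rayleigh residual: δ_res = (δ₀ + 1000)·f^(α−1) − 1000
α = ε/1000 + 1 = 1.00920, so α − 1 = 0.00920
f^(α−1) = 0.418^(0.00920) = 0.992007
δ_res = (-27.2 + 1000) × 0.992007 − 1000 = 965.025 − 1000 = -34.98 per mil

-35.0 per mil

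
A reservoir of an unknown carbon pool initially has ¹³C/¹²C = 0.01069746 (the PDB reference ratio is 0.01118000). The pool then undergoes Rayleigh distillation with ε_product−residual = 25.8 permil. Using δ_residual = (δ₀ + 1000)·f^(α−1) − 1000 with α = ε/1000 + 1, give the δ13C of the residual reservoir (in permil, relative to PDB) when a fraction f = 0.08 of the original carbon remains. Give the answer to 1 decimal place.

-103.5 permil

δ₀ = (0.01069746/0.01118000 − 1)×1000 = (0.956839 − 1)×1000 = -43.161 permil
α − 1 = ε/1000 = 0.0258
f^(α−1) = 0.08^(0.0258) = 0.936914
δ_res = (-43.161 + 1000) × 0.936914 − 1000 = 896.476 − 1000 = -103.52 permil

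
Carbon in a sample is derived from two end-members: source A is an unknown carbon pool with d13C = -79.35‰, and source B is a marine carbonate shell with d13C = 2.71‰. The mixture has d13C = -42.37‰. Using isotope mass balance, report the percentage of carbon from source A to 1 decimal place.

δ_mix = f_A·δ_A + (1 − f_A)·δ_B  ⇒  f_A = (δ_mix − δ_B)/(δ_A − δ_B)
f_A = (-42.37 − (2.71)) / (-79.35 − (2.71))
f_A = -45.08 / -82.06 = 0.5494

54.9%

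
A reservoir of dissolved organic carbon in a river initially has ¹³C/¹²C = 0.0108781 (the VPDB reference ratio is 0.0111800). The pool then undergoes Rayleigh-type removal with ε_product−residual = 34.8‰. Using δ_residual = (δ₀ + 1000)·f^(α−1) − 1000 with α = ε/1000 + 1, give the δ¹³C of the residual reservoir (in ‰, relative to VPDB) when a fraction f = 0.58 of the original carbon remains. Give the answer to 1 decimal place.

δ₀ = (0.0108781/0.0111800 − 1)×1000 = (0.972996 − 1)×1000 = -27.004‰
α − 1 = ε/1000 = 0.0348
f^(α−1) = 0.58^(0.0348) = 0.981222
δ_res = (-27.004 + 1000) × 0.981222 − 1000 = 954.726 − 1000 = -45.27‰

-45.3‰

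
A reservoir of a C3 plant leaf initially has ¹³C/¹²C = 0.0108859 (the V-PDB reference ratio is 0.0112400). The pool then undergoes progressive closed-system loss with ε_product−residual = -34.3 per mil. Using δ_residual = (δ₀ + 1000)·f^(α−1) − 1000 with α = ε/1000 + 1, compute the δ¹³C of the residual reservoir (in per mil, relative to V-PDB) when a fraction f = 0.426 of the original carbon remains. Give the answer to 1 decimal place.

δ₀ = (0.0108859/0.0112400 − 1)×1000 = (0.968496 − 1)×1000 = -31.504 per mil
α − 1 = ε/1000 = -0.0343
f^(α−1) = 0.426^(-0.0343) = 1.029701
δ_res = (-31.504 + 1000) × 1.029701 − 1000 = 997.262 − 1000 = -2.74 per mil

-2.7 per mil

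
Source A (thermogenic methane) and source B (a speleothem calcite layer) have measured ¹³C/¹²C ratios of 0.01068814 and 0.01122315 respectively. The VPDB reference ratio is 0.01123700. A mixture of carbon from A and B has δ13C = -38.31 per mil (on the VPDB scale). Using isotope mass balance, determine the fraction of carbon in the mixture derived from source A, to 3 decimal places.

0.779

δ_A = (0.01068814/0.01123700 − 1)×1000 = (0.951156 − 1)×1000 = -48.844 per mil
δ_B = (0.01122315/0.01123700 − 1)×1000 = (0.998767 − 1)×1000 = -1.233 per mil
f_A = (δ_mix − δ_B)/(δ_A − δ_B) = (-38.31 − (-1.233))/(-48.844 − (-1.233))
f_A = -37.077 / -47.611 = 0.7788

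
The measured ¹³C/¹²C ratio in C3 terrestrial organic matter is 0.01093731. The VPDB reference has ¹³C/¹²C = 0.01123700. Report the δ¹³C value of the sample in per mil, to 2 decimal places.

-26.67 per mil

δ¹³C = (R_sample / R_standard − 1) × 1000
R_sample / R_standard = 0.01093731 / 0.01123700 = 0.973330
δ¹³C = (0.973330 − 1) × 1000 = -26.670 per mil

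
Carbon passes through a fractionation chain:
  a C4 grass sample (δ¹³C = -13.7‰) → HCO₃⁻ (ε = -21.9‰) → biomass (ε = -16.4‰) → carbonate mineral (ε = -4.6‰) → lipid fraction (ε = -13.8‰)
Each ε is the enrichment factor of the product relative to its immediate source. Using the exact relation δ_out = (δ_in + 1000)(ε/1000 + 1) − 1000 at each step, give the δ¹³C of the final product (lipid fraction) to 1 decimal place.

-68.5‰

step 1: δ = (-13.70 + 1000)·(-21.9/1000 + 1) − 1000 = -35.30‰
step 2: δ = (-35.30 + 1000)·(-16.4/1000 + 1) − 1000 = -51.12‰
step 3: δ = (-51.12 + 1000)·(-4.6/1000 + 1) − 1000 = -55.49‰
step 4: δ = (-55.49 + 1000)·(-13.8/1000 + 1) − 1000 = -68.52‰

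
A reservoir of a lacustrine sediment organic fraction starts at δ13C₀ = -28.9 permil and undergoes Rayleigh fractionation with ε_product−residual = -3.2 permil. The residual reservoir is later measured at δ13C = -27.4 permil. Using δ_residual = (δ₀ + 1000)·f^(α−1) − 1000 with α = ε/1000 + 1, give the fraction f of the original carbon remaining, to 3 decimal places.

0.617

α − 1 = ε/1000 = -0.0032
(δ_res + 1000)/(δ₀ + 1000) = (-27.4 + 1000)/(-28.9 + 1000) = 972.6/971.1 = 1.001545
f = 1.001545^(1/-0.0032) = exp(ln(1.001545)/-0.0032) = exp(0.00154/-0.0032)
f = exp(-0.4823) = 0.6173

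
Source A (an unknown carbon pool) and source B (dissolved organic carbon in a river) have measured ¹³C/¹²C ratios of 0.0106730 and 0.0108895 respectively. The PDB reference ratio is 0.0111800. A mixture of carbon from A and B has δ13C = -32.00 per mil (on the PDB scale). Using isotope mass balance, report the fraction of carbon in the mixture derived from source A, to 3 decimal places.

0.311

δ_A = (0.0106730/0.0111800 − 1)×1000 = (0.954651 − 1)×1000 = -45.349 per mil
δ_B = (0.0108895/0.0111800 − 1)×1000 = (0.974016 − 1)×1000 = -25.984 per mil
f_A = (δ_mix − δ_B)/(δ_A − δ_B) = (-32.00 − (-25.984))/(-45.349 − (-25.984))
f_A = -6.016 / -19.365 = 0.3107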